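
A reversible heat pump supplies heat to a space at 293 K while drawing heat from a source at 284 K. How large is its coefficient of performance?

COP_HP ≈ 32.56

COP_HP = T_H/(T_H − T_C) = 293.00/(293.00 − 284.00) = 32.56.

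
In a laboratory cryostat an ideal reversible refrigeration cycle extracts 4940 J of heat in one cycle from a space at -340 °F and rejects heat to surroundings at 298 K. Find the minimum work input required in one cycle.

W_in ≈ 17200 J

T_C = -340 °F → (-340 − 32) × 5/9 = -206.67 °C = 66.48 K.
The reversible coefficient of performance is COP_R = T_C/(T_H − T_C) = 66.48/231.52 = 0.2872.
W = Q_C/COP_R = 4940/0.2872 = 17200 J.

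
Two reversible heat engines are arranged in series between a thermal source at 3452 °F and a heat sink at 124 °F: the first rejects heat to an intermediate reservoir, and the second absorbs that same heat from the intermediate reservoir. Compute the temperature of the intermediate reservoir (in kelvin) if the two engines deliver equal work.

T_m ≈ 1250 K

T_H = 3452 °F → (3452 − 32) × 5/9 = 1900.00 °C = 2173.15 K.
T_C = 124 °F → (124 − 32) × 5/9 = 51.11 °C = 324.26 K.
For reversible stages Q_m = Q_H·(T_m/T_H). Setting W₁ = Q_H(1 − T_m/T_H) equal to W₂ = Q_m(1 − T_C/T_m) = Q_H·(T_m − T_C)/T_H gives T_H − T_m = T_m − T_C, so T_m = (T_H + T_C)/2 = (2173.15 + 324.26)/2 = 1250 K.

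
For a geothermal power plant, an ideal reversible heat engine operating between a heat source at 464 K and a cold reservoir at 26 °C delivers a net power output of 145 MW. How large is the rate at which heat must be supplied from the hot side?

Q̇_H ≈ 408 MW

T_C = 26 °C → 26 + 273.15 = 299.15 K.
η_rev = 1 − T_C/T_H = 1 − 299.15/464.00 = 0.3553.
Q_H = W/η = 145/0.3553 = 408 MW.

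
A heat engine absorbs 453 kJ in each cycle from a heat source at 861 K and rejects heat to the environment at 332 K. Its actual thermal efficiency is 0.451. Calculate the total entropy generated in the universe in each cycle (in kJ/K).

W = η·Q_H = 0.451 × 453 = 204.3 kJ, so Q_C = Q_H − W = 248.7 kJ.
Reservoir entropy changes: ΔS_H = −Q_H/T_H = −453/861.00 = -0.5261 kJ/K and ΔS_C = +Q_C/T_C = 248.7/332.00 = 0.7491 kJ/K.
ΔS_univ = −Q_H/T_H + Q_C/T_C = 0.223 kJ/K (> 0, since η = 0.451 < η_Carnot = 0.614).

ΔS_univ ≈ 0.223 kJ/K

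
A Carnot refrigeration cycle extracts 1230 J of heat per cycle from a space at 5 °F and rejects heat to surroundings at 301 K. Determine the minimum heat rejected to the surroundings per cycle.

Q_H ≈ 1430 J

T_C = 5 °F → (5 − 32) × 5/9 = -15.00 °C = 258.15 K.
For a reversible cycle Q_H/Q_C = T_H/T_C, so Q_H = Q_C·T_H/T_C = 1230 × 301.00/258.15 = 1430 J.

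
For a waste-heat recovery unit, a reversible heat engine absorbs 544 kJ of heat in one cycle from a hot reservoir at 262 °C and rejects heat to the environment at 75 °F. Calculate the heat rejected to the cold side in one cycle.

T_H = 262 °C → 262 + 273.15 = 535.15 K.
T_C = 75 °F → (75 − 32) × 5/9 = 23.89 °C = 297.04 K.
η_rev = 1 − T_C/T_H = 1 − 297.04/535.15 = 0.4449.
For a reversible cycle Q_C/Q_H = T_C/T_H, so Q_C = 544 × 297.04/535.15 = 302 kJ.

Q_C ≈ 302 kJ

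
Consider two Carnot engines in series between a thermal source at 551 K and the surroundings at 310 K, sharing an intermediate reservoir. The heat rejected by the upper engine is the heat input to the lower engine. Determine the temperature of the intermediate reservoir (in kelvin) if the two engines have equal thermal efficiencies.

Equal efficiencies require 1 − T_m/T_H = 1 − T_C/T_m, i.e. T_m/T_H = T_C/T_m, so T_m = √(T_H·T_C) = √(551.00 × 310.00) = 413 K.

T_m ≈ 413 K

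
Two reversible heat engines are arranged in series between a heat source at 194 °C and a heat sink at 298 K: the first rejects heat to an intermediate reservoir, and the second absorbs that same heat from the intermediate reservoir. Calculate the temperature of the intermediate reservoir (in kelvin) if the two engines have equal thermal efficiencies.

T_m ≈ 373.1 K

T_H = 194 °C → 194 + 273.15 = 467.15 K.
Equal efficiencies require 1 − T_m/T_H = 1 − T_C/T_m, i.e. T_m/T_H = T_C/T_m, so T_m = √(T_H·T_C) = √(467.15 × 298.00) = 373.1 K.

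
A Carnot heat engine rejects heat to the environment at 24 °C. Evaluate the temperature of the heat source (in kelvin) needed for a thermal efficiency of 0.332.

T_H ≈ 444.8 K

T_C = 24 °C → 24 + 273.15 = 297.15 K.
From η = 1 − T_C/T_H, solving for T_H gives T_H = T_C/(1 − η) = 297.15/(1 − 0.332) = 444.8 K.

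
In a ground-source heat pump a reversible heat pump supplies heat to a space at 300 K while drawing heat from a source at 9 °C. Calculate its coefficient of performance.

T_C = 9 °C → 9 + 273.15 = 282.15 K.
Reversible heating COP: COP_HP = T_H/(T_H − T_C) = 300.00/(300.00 − 282.15) = 16.8.

COP_HP ≈ 16.8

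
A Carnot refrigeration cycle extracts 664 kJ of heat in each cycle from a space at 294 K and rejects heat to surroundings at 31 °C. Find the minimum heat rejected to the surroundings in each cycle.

Q_H ≈ 687 kJ

T_H = 31 °C → 31 + 273.15 = 304.15 K.
For a reversible cycle Q_H/Q_C = T_H/T_C, so Q_H = Q_C·T_H/T_C = 664 × 304.15/294.00 = 687 kJ.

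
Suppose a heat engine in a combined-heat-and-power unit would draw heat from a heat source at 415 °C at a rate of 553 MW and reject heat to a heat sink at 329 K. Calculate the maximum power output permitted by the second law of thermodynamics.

T_H = 415 °C → 415 + 273.15 = 688.15 K.
The second-law ceiling is the Carnot efficiency, η_max = 1 − T_C/T_H = 1 − 329.00/688.15 = 0.5219.
W_max = η_max · Q_H = 0.5219 × 553 = 289 MW.

Ẇ_max ≈ 289 MW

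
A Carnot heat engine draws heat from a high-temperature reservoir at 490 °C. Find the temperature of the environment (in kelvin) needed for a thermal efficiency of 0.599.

T_C ≈ 306.0 K

T_H = 490 °C → 490 + 273.15 = 763.15 K.
From η = 1 − T_C/T_H, T_C = T_H·(1 − η) = 763.15 × (1 − 0.599) = 306.0 K.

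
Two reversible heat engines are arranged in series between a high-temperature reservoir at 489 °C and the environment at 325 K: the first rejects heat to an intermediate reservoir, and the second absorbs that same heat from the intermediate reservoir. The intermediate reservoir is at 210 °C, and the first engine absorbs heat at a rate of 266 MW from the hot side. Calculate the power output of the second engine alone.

T_H = 489 °C → 489 + 273.15 = 762.15 K.
T_m = 210 °C → 210 + 273.15 = 483.15 K.
Heat entering the second stage: Q_m = Q_H·(T_m/T_H) = 266 × 483.15/762.15 = 169 MW.
Second-stage efficiency η₂ = 1 − T_C/T_m = 1 − 325.00/483.15 = 0.3273, so W₂ = η₂·Q_m = 55.2 MW.

Ẇ₂ ≈ 55.2 MW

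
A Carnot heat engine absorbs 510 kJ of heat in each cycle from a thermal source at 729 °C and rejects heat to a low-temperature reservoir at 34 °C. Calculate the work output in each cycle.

T_H = 729 °C → 729 + 273.15 = 1002.15 K.
T_C = 34 °C → 34 + 273.15 = 307.15 K.
For a reversible engine, η = 1 − T_C/T_H = 1 − 307.15/1002.15 = 0.6935.
W = η·Q_H = 0.6935 × 510 = 353.7 kJ.

W ≈ 353.7 kJ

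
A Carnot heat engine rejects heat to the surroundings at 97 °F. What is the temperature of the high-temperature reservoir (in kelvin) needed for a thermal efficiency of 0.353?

T_C = 97 °F → (97 − 32) × 5/9 = 36.11 °C = 309.26 K.
From η = 1 − T_C/T_H, solving for T_H gives T_H = T_C/(1 − η) = 309.26/(1 − 0.353) = 478 K.

T_H ≈ 478 K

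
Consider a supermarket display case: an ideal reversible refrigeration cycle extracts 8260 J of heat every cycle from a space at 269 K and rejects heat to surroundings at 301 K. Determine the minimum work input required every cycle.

For a reversible refrigerator, COP_R = T_C/(T_H − T_C) = 269.00/32.00 = 8.4062.
W = Q_C/COP_R = 8260/8.4062 = 983 J.

W_in ≈ 983 J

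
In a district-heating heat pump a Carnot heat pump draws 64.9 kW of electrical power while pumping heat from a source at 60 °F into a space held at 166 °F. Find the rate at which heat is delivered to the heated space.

Q̇_H ≈ 383 kW

T_H = 166 °F → (166 − 32) × 5/9 = 74.44 °C = 347.59 K.
T_C = 60 °F → (60 − 32) × 5/9 = 15.56 °C = 288.71 K.
The Carnot heat-pump COP is COP_HP = T_H/(T_H − T_C) = 347.59/58.89 = 5.9025.
Q_H = COP_HP · W = 5.9025 × 64.9 = 383 kW.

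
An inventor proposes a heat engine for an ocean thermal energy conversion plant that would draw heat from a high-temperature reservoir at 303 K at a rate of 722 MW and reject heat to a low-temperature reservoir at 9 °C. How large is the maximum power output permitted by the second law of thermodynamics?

Ẇ_max ≈ 49.68 MW

T_C = 9 °C → 9 + 273.15 = 282.15 K.
The upper bound on efficiency is η_max = 1 − T_C/T_H = 1 − 282.15/303.00 = 0.0688.
W_max = η_max · Q_H = 0.0688 × 722 = 49.68 MW.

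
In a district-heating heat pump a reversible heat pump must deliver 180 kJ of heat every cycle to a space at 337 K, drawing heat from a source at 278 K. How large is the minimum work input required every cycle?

Reversible heating COP: COP_HP = T_H/(T_H − T_C) = 337.00/59.00 = 5.7119.
W = Q_H/COP_HP = 180/5.7119 = 31.5 kJ.

W_in ≈ 31.5 kJ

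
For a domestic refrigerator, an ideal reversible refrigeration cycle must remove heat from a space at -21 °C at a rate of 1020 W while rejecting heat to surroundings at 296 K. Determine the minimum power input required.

T_C = -21 °C → -21 + 273.15 = 252.15 K.
Carnot COP: COP_R = T_C/(T_H − T_C) = 252.15/43.85 = 5.7503.
W = Q_C/COP_R = 1020/5.7503 = 177 W.

Ẇ_in ≈ 177 W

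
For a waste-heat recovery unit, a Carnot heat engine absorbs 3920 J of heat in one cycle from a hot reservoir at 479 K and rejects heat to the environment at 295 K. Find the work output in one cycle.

W ≈ 1510 J

Carnot efficiency: η = 1 − T_C/T_H = 1 − 295.00/479.00 = 0.3841.
W = η·Q_H = 0.3841 × 3920 = 1510 J.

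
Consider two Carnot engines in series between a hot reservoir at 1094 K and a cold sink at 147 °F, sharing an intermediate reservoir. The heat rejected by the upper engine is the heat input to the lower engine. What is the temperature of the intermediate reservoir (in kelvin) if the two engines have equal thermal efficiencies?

T_m ≈ 607 K

T_C = 147 °F → (147 − 32) × 5/9 = 63.89 °C = 337.04 K.
Equal efficiencies require 1 − T_m/T_H = 1 − T_C/T_m, i.e. T_m/T_H = T_C/T_m, so T_m = √(T_H·T_C) = √(1094.00 × 337.04) = 607 K.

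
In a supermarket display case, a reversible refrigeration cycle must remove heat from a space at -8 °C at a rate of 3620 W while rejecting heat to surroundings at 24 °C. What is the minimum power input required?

Ẇ_in ≈ 437 W

T_H = 24 °C → 24 + 273.15 = 297.15 K.
T_C = -8 °C → -8 + 273.15 = 265.15 K.
The reversible coefficient of performance is COP_R = T_C/(T_H − T_C) = 265.15/32.00 = 8.2859.
W = Q_C/COP_R = 3620/8.2859 = 437 W.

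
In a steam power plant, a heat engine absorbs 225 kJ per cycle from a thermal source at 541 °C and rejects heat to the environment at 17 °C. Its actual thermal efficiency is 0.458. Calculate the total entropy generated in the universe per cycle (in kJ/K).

ΔS_univ ≈ 0.1439 kJ/K

T_H = 541 °C → 541 + 273.15 = 814.15 K.
T_C = 17 °C → 17 + 273.15 = 290.15 K.
W = η·Q_H = 0.458 × 225 = 103.0 kJ, so Q_C = Q_H − W = 122.0 kJ.
The hot reservoir loses entropy Q_H/T_H = 225/814.15 = 0.2764 kJ/K; the cold reservoir gains Q_C/T_C = 122.0/290.15 = 0.4203 kJ/K.
ΔS_univ = −Q_H/T_H + Q_C/T_C = 0.1439 kJ/K (> 0, since η = 0.458 < η_Carnot = 0.644).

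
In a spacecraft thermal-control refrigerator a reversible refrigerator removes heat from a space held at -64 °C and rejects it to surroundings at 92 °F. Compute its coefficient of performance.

COP_R ≈ 2.15

T_H = 92 °F → (92 − 32) × 5/9 = 33.33 °C = 306.48 K.
T_C = -64 °C → -64 + 273.15 = 209.15 K.
For a reversible refrigerator, COP_R = T_C/(T_H − T_C) = 209.15/(306.48 − 209.15) = 2.15.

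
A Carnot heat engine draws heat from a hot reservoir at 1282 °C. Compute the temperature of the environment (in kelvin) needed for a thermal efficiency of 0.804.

T_H = 1282 °C → 1282 + 273.15 = 1555.15 K.
From η = 1 − T_C/T_H, T_C = T_H·(1 − η) = 1555.15 × (1 − 0.804) = 305 K.

T_C ≈ 305 K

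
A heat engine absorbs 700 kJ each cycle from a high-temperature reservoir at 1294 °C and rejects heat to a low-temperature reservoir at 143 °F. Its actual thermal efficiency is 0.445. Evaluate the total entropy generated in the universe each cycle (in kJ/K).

ΔS_univ ≈ 0.714 kJ/K

T_H = 1294 °C → 1294 + 273.15 = 1567.15 K.
T_C = 143 °F → (143 − 32) × 5/9 = 61.67 °C = 334.82 K.
W = η·Q_H = 0.445 × 700 = 311.5 kJ, so Q_C = Q_H − W = 388.5 kJ.
The hot reservoir loses entropy Q_H/T_H = 700/1567.15 = 0.4467 kJ/K; the cold reservoir gains Q_C/T_C = 388.5/334.82 = 1.160 kJ/K.
ΔS_univ = −Q_H/T_H + Q_C/T_C = 0.714 kJ/K (> 0, since η = 0.445 < η_Carnot = 0.786).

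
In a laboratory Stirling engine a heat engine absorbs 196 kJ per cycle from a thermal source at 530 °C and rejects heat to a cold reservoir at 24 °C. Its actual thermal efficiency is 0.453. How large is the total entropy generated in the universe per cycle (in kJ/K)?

T_H = 530 °C → 530 + 273.15 = 803.15 K.
T_C = 24 °C → 24 + 273.15 = 297.15 K.
W = η·Q_H = 0.453 × 196 = 88.79 kJ, so Q_C = Q_H − W = 107.2 kJ.
Reservoir entropy changes: ΔS_H = −Q_H/T_H = −196/803.15 = -0.2440 kJ/K and ΔS_C = +Q_C/T_C = 107.2/297.15 = 0.3608 kJ/K.
ΔS_univ = −Q_H/T_H + Q_C/T_C = 0.117 kJ/K (> 0, since η = 0.453 < η_Carnot = 0.630).

ΔS_univ ≈ 0.117 kJ/K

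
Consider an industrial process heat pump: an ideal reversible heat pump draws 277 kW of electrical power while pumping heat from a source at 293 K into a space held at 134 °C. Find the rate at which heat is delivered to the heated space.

Q̇_H ≈ 988.0 kW

T_H = 134 °C → 134 + 273.15 = 407.15 K.
For a reversible heat pump, COP_HP = T_H/(T_H − T_C) = 407.15/114.15 = 3.5668.
Q_H = COP_HP · W = 3.5668 × 277 = 988.0 kW.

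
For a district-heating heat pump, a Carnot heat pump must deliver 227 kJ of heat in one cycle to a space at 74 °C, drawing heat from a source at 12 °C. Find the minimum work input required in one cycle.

T_H = 74 °C → 74 + 273.15 = 347.15 K.
T_C = 12 °C → 12 + 273.15 = 285.15 K.
COP_HP = T_H/(T_H − T_C) = 347.15/62.00 = 5.5992.
W = Q_H/COP_HP = 227/5.5992 = 40.54 kJ.

W_in ≈ 40.54 kJ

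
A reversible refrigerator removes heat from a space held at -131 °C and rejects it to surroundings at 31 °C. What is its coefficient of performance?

COP_R ≈ 0.8775

T_H = 31 °C → 31 + 273.15 = 304.15 K.
T_C = -131 °C → -131 + 273.15 = 142.15 K.
COP_R = T_C/(T_H − T_C) = 142.15/(304.15 − 142.15) = 0.8775.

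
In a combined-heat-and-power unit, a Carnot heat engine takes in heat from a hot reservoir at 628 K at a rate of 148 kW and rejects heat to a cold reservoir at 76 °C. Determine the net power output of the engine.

T_C = 76 °C → 76 + 273.15 = 349.15 K.
Carnot efficiency: η = 1 − T_C/T_H = 1 − 349.15/628.00 = 0.4440.
W = η·Q_H = 0.4440 × 148 = 65.72 kW.

Ẇ ≈ 65.72 kW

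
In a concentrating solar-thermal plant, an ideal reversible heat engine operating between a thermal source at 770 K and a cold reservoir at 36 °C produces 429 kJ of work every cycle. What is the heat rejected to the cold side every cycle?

Q_C ≈ 287.8 kJ

T_C = 36 °C → 36 + 273.15 = 309.15 K.
Carnot efficiency: η = 1 − T_C/T_H = 1 − 309.15/770.00 = 0.5985.
Since Q_C/Q_H = T_C/T_H and Q_H = W/η, Q_C = W·T_C/(T_H − T_C) = 429 × 309.15/460.85 = 287.8 kJ.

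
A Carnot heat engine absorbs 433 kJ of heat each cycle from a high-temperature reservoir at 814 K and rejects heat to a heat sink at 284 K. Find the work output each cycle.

The Carnot efficiency is η = 1 − T_C/T_H = 1 − 284.00/814.00 = 0.6511.
W = η·Q_H = 0.6511 × 433 = 282 kJ.

W ≈ 282 kJ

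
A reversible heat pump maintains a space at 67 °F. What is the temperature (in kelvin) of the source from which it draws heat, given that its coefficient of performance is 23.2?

T_H = 67 °F → (67 − 32) × 5/9 = 19.44 °C = 292.59 K.
COP_HP = T_H/(T_H − T_C) ⇒ T_C = T_H·(COP_HP − 1)/COP_HP = 292.59 × (23.2 − 1)/23.2 = 280 K.

T_C ≈ 280 K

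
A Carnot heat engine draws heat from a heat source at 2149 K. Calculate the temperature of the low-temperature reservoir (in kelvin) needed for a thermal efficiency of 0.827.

From η = 1 − T_C/T_H, T_C = T_H·(1 − η) = 2149.00 × (1 − 0.827) = 372 K.

T_C ≈ 372 K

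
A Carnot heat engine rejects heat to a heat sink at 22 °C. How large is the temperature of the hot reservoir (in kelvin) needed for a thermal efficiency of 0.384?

T_C = 22 °C → 22 + 273.15 = 295.15 K.
From η = 1 − T_C/T_H, solving for T_H gives T_H = T_C/(1 − η) = 295.15/(1 − 0.384) = 479 K.

T_H ≈ 479 K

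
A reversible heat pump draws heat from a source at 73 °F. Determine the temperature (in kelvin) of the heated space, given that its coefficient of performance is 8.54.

T_H ≈ 335 K

T_C = 73 °F → (73 − 32) × 5/9 = 22.78 °C = 295.93 K.
COP_HP = T_H/(T_H − T_C) ⇒ T_H = T_C·COP_HP/(COP_HP − 1) = 295.93 × 8.54/(8.54 − 1) = 335 K.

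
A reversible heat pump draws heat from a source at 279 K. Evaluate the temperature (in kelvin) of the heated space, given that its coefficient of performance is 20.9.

T_H ≈ 293 K

COP_HP = T_H/(T_H − T_C) ⇒ T_H = T_C·COP_HP/(COP_HP − 1) = 279.00 × 20.9/(20.9 − 1) = 293 K.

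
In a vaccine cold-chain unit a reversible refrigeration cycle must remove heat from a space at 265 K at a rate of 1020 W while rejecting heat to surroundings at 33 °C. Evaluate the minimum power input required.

T_H = 33 °C → 33 + 273.15 = 306.15 K.
For a reversible refrigerator, COP_R = T_C/(T_H − T_C) = 265.00/41.15 = 6.4399.
W = Q_C/COP_R = 1020/6.4399 = 158 W.

Ẇ_in ≈ 158 W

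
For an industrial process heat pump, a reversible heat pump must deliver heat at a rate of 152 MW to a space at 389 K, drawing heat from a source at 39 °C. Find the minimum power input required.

T_C = 39 °C → 39 + 273.15 = 312.15 K.
COP_HP = T_H/(T_H − T_C) = 389.00/76.85 = 5.0618.
W = Q_H/COP_HP = 152/5.0618 = 30.0 MW.

Ẇ_in ≈ 30.0 MW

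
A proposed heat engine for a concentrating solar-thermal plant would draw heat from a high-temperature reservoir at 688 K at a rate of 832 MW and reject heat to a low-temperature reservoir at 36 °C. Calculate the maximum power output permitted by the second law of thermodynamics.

Ẇ_max ≈ 458.1 MW

T_C = 36 °C → 36 + 273.15 = 309.15 K.
The second-law ceiling is the Carnot efficiency, η_max = 1 − T_C/T_H = 1 − 309.15/688.00 = 0.5507.
W_max = η_max · Q_H = 0.5507 × 832 = 458.1 MW.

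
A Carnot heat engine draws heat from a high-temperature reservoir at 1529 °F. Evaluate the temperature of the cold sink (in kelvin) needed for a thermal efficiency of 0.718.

T_C ≈ 312 K

T_H = 1529 °F → (1529 − 32) × 5/9 = 831.67 °C = 1104.82 K.
From η = 1 − T_C/T_H, T_C = T_H·(1 − η) = 1104.82 × (1 − 0.718) = 312 K.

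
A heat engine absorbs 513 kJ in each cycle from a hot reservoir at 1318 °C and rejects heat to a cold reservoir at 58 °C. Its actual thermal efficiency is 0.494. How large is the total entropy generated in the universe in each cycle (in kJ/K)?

T_H = 1318 °C → 1318 + 273.15 = 1591.15 K.
T_C = 58 °C → 58 + 273.15 = 331.15 K.
W = η·Q_H = 0.494 × 513 = 253.4 kJ, so Q_C = Q_H − W = 259.6 kJ.
Entropy balance on the reservoirs: −Q_H/T_H = -0.3224 kJ/K, +Q_C/T_C = 0.7839 kJ/K.
ΔS_univ = −Q_H/T_H + Q_C/T_C = 0.461 kJ/K (> 0, since η = 0.494 < η_Carnot = 0.792).

ΔS_univ ≈ 0.461 kJ/K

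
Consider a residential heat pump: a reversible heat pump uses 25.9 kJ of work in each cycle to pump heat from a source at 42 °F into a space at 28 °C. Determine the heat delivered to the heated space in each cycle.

Q_H ≈ 348 kJ

T_H = 28 °C → 28 + 273.15 = 301.15 K.
T_C = 42 °F → (42 − 32) × 5/9 = 5.56 °C = 278.71 K.
Reversible heating COP: COP_HP = T_H/(T_H − T_C) = 301.15/22.44 = 13.4176.
Q_H = COP_HP · W = 13.4176 × 25.9 = 348 kJ.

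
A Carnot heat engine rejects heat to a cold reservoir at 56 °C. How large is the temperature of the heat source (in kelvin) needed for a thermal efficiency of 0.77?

T_C = 56 °C → 56 + 273.15 = 329.15 K.
From η = 1 − T_C/T_H, solving for T_H gives T_H = T_C/(1 − η) = 329.15/(1 − 0.77) = 1430 K.

T_H ≈ 1430 K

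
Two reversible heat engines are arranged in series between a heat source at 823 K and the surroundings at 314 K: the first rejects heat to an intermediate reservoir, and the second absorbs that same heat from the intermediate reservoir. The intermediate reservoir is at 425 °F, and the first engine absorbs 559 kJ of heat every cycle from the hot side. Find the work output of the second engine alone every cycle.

W₂ ≈ 120.6 kJ

T_m = 425 °F → (425 − 32) × 5/9 = 218.33 °C = 491.48 K.
Heat entering the second stage: Q_m = Q_H·(T_m/T_H) = 559 × 491.48/823.00 = 333.8 kJ.
Second-stage efficiency η₂ = 1 − T_C/T_m = 1 − 314.00/491.48 = 0.3611, so W₂ = η₂·Q_m = 120.6 kJ.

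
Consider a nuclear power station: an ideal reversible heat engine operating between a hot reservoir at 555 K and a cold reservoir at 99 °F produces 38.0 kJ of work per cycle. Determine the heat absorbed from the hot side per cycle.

Q_H ≈ 86.2 kJ

T_C = 99 °F → (99 − 32) × 5/9 = 37.22 °C = 310.37 K.
Carnot efficiency: η = 1 − T_C/T_H = 1 − 310.37/555.00 = 0.4408.
Q_H = W/η = 38.0/0.4408 = 86.2 kJ.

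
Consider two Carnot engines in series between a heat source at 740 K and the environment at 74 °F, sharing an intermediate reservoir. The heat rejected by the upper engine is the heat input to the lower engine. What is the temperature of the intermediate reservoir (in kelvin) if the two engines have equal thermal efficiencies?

T_m ≈ 468 K

T_C = 74 °F → (74 − 32) × 5/9 = 23.33 °C = 296.48 K.
Equal efficiencies require 1 − T_m/T_H = 1 − T_C/T_m, i.e. T_m/T_H = T_C/T_m, so T_m = √(T_H·T_C) = √(740.00 × 296.48) = 468 K.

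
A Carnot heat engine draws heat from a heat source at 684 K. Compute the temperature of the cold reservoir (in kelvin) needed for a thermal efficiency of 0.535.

From η = 1 − T_C/T_H, T_C = T_H·(1 − η) = 684.00 × (1 − 0.535) = 318.1 K.

T_C ≈ 318.1 K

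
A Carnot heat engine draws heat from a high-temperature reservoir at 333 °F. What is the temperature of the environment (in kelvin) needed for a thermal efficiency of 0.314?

T_C ≈ 302 K

T_H = 333 °F → (333 − 32) × 5/9 = 167.22 °C = 440.37 K.
From η = 1 − T_C/T_H, T_C = T_H·(1 − η) = 440.37 × (1 − 0.314) = 302 K.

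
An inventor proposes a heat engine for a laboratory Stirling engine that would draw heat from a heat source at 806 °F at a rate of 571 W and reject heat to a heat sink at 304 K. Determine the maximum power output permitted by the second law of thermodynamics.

T_H = 806 °F → (806 − 32) × 5/9 = 430.00 °C = 703.15 K.
The upper bound on efficiency is η_max = 1 − T_C/T_H = 1 − 304.00/703.15 = 0.5677.
W_max = η_max · Q_H = 0.5677 × 571 = 324 W.

Ẇ_max ≈ 324 W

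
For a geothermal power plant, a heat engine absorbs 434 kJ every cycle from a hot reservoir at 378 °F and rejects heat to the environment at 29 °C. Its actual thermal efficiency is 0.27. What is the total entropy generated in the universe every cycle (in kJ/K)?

T_H = 378 °F → (378 − 32) × 5/9 = 192.22 °C = 465.37 K.
T_C = 29 °C → 29 + 273.15 = 302.15 K.
W = η·Q_H = 0.27 × 434 = 117.2 kJ, so Q_C = Q_H − W = 316.8 kJ.
Reservoir entropy changes: ΔS_H = −Q_H/T_H = −434/465.37 = -0.9326 kJ/K and ΔS_C = +Q_C/T_C = 316.8/302.15 = 1.049 kJ/K.
ΔS_univ = −Q_H/T_H + Q_C/T_C = 0.116 kJ/K (> 0, since η = 0.27 < η_Carnot = 0.351).

ΔS_univ ≈ 0.116 kJ/K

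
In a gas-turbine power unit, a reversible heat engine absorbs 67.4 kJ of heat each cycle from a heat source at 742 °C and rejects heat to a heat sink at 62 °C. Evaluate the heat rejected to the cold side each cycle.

T_H = 742 °C → 742 + 273.15 = 1015.15 K.
T_C = 62 °C → 62 + 273.15 = 335.15 K.
Since the cycle is reversible, η = 1 − T_C/T_H = 1 − 335.15/1015.15 = 0.6699.
For a reversible cycle Q_C/Q_H = T_C/T_H, so Q_C = 67.4 × 335.15/1015.15 = 22.3 kJ.

Q_C ≈ 22.3 kJ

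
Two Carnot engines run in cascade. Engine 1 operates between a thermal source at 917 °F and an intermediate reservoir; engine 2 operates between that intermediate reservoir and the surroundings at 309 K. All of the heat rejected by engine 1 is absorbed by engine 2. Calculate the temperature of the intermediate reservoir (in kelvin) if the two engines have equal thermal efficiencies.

T_m ≈ 486 K

T_H = 917 °F → (917 − 32) × 5/9 = 491.67 °C = 764.82 K.
Equal efficiencies require 1 − T_m/T_H = 1 − T_C/T_m, i.e. T_m/T_H = T_C/T_m, so T_m = √(T_H·T_C) = √(764.82 × 309.00) = 486 K.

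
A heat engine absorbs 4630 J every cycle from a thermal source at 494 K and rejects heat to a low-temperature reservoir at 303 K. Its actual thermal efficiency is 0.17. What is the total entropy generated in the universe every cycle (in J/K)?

W = η·Q_H = 0.17 × 4630 = 787.1 J, so Q_C = Q_H − W = 3843 J.
Entropy balance on the reservoirs: −Q_H/T_H = -9.372 J/K, +Q_C/T_C = 12.68 J/K.
ΔS_univ = −Q_H/T_H + Q_C/T_C = 3.31 J/K (> 0, since η = 0.17 < η_Carnot = 0.387).

ΔS_univ ≈ 3.31 J/K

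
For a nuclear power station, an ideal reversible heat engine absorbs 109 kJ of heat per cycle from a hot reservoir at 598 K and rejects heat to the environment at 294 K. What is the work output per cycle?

Since the cycle is reversible, η = 1 − T_C/T_H = 1 − 294.00/598.00 = 0.5084.
W = η·Q_H = 0.5084 × 109 = 55.41 kJ.

W ≈ 55.41 kJ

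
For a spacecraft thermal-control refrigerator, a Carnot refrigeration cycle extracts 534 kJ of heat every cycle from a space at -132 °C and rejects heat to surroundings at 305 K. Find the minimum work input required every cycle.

T_C = -132 °C → -132 + 273.15 = 141.15 K.
COP_R = T_C/(T_H − T_C) = 141.15/163.85 = 0.8615.
W = Q_C/COP_R = 534/0.8615 = 619.9 kJ.

W_in ≈ 619.9 kJ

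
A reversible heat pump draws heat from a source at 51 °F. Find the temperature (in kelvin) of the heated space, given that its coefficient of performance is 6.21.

T_H ≈ 338.2 K

T_C = 51 °F → (51 − 32) × 5/9 = 10.56 °C = 283.71 K.
COP_HP = T_H/(T_H − T_C) ⇒ T_H = T_C·COP_HP/(COP_HP − 1) = 283.71 × 6.21/(6.21 − 1) = 338.2 K.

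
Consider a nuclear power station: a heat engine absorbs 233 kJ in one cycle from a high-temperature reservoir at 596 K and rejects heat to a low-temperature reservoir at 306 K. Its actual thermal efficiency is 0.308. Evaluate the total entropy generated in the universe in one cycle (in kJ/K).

W = η·Q_H = 0.308 × 233 = 71.76 kJ, so Q_C = Q_H − W = 161.2 kJ.
The hot reservoir loses entropy Q_H/T_H = 233/596.00 = 0.3909 kJ/K; the cold reservoir gains Q_C/T_C = 161.2/306.00 = 0.5269 kJ/K.
ΔS_univ = −Q_H/T_H + Q_C/T_C = 0.136 kJ/K (> 0, since η = 0.308 < η_Carnot = 0.487).

ΔS_univ ≈ 0.136 kJ/K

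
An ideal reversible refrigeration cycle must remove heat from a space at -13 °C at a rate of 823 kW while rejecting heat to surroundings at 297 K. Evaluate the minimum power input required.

T_C = -13 °C → -13 + 273.15 = 260.15 K.
Carnot COP: COP_R = T_C/(T_H − T_C) = 260.15/36.85 = 7.0597.
W = Q_C/COP_R = 823/7.0597 = 117 kW.

Ẇ_in ≈ 117 kW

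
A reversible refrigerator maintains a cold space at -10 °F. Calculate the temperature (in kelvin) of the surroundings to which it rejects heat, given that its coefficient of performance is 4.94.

T_C = -10 °F → (-10 − 32) × 5/9 = -23.33 °C = 249.82 K.
COP_R = T_C/(T_H − T_C) ⇒ T_H = T_C·(1 + 1/COP_R) = 249.82 × (1 + 1/4.94) = 300.4 K.

T_H ≈ 300.4 K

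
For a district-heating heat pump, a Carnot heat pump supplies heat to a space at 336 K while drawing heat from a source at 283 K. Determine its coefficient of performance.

COP_HP ≈ 6.340

For a reversible heat pump, COP_HP = T_H/(T_H − T_C) = 336.00/(336.00 − 283.00) = 6.340.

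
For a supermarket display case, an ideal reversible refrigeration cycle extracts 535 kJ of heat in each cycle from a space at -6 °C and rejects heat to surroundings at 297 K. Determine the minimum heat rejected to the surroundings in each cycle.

Q_H ≈ 594.8 kJ

T_C = -6 °C → -6 + 273.15 = 267.15 K.
For a reversible cycle Q_H/Q_C = T_H/T_C, so Q_H = Q_C·T_H/T_C = 535 × 297.00/267.15 = 594.8 kJ.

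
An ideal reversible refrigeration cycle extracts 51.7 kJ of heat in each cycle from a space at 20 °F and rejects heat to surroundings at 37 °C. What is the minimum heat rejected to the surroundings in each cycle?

Q_H ≈ 60.2 kJ

T_H = 37 °C → 37 + 273.15 = 310.15 K.
T_C = 20 °F → (20 − 32) × 5/9 = -6.67 °C = 266.48 K.
For a reversible cycle Q_H/Q_C = T_H/T_C, so Q_H = Q_C·T_H/T_C = 51.7 × 310.15/266.48 = 60.2 kJ.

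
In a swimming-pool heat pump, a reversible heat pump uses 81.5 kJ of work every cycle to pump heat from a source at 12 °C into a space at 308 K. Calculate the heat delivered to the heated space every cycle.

T_C = 12 °C → 12 + 273.15 = 285.15 K.
Reversible heating COP: COP_HP = T_H/(T_H − T_C) = 308.00/22.85 = 13.4792.
Q_H = COP_HP · W = 13.4792 × 81.5 = 1100 kJ.

Q_H ≈ 1100 kJ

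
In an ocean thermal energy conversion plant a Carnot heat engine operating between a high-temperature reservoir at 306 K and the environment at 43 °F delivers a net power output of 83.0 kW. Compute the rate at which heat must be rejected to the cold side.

Q̇_C ≈ 867 kW

T_C = 43 °F → (43 − 32) × 5/9 = 6.11 °C = 279.26 K.
Carnot efficiency: η = 1 − T_C/T_H = 1 − 279.26/306.00 = 0.0874.
Since Q_C/Q_H = T_C/T_H and Q_H = W/η, Q_C = W·T_C/(T_H − T_C) = 83.0 × 279.26/26.74 = 867 kW.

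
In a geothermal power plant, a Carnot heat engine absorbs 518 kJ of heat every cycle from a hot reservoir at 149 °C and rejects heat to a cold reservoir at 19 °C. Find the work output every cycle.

T_H = 149 °C → 149 + 273.15 = 422.15 K.
T_C = 19 °C → 19 + 273.15 = 292.15 K.
Carnot efficiency: η = 1 − T_C/T_H = 1 − 292.15/422.15 = 0.3079.
W = η·Q_H = 0.3079 × 518 = 160 kJ.

W ≈ 160 kJ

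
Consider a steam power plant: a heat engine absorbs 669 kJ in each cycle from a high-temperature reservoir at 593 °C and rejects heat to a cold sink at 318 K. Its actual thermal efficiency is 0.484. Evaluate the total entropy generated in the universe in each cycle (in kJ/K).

ΔS_univ ≈ 0.3132 kJ/K

T_H = 593 °C → 593 + 273.15 = 866.15 K.
W = η·Q_H = 0.484 × 669 = 323.8 kJ, so Q_C = Q_H − W = 345.2 kJ.
Reservoir entropy changes: ΔS_H = −Q_H/T_H = −669/866.15 = -0.7724 kJ/K and ΔS_C = +Q_C/T_C = 345.2/318.00 = 1.086 kJ/K.
ΔS_univ = −Q_H/T_H + Q_C/T_C = 0.3132 kJ/K (> 0, since η = 0.484 < η_Carnot = 0.633).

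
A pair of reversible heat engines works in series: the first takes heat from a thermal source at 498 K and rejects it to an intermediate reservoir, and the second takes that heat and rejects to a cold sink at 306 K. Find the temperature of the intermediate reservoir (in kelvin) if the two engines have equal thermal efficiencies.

Equal efficiencies require 1 − T_m/T_H = 1 − T_C/T_m, i.e. T_m/T_H = T_C/T_m, so T_m = √(T_H·T_C) = √(498.00 × 306.00) = 390.4 K.

T_m ≈ 390.4 K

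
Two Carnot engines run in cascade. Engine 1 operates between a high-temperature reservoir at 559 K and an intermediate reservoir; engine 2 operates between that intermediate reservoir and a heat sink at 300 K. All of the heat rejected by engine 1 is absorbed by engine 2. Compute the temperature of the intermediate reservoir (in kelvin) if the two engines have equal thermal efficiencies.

Equal efficiencies require 1 − T_m/T_H = 1 − T_C/T_m, i.e. T_m/T_H = T_C/T_m, so T_m = √(T_H·T_C) = √(559.00 × 300.00) = 410 K.

T_m ≈ 410 K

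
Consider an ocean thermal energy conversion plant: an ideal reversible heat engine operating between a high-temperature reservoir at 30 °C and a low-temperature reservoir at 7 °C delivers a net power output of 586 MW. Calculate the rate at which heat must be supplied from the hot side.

T_H = 30 °C → 30 + 273.15 = 303.15 K.
T_C = 7 °C → 7 + 273.15 = 280.15 K.
For a reversible engine, η = 1 − T_C/T_H = 1 − 280.15/303.15 = 0.0759.
Q_H = W/η = 586/0.0759 = 7720 MW.

Q̇_H ≈ 7720 MW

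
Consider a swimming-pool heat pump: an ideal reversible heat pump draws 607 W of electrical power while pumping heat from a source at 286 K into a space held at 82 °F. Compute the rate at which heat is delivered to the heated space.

T_H = 82 °F → (82 − 32) × 5/9 = 27.78 °C = 300.93 K.
COP_HP = T_H/(T_H − T_C) = 300.93/14.93 = 20.1589.
Q_H = COP_HP · W = 20.1589 × 607 = 12200 W.

Q̇_H ≈ 12200 W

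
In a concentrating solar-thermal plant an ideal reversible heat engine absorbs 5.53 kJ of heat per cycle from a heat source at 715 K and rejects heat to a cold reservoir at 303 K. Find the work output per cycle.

Since the cycle is reversible, η = 1 − T_C/T_H = 1 − 303.00/715.00 = 0.5762.
W = η·Q_H = 0.5762 × 5.53 = 3.19 kJ.

W ≈ 3.19 kJ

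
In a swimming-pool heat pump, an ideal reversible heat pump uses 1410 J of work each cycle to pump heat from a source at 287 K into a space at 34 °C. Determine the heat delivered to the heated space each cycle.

T_H = 34 °C → 34 + 273.15 = 307.15 K.
Reversible heating COP: COP_HP = T_H/(T_H − T_C) = 307.15/20.15 = 15.2432.
Q_H = COP_HP · W = 15.2432 × 1410 = 21490 J.

Q_H ≈ 21490 J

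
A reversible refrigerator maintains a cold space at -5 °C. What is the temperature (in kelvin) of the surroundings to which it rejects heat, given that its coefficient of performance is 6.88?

T_H ≈ 307 K

T_C = -5 °C → -5 + 273.15 = 268.15 K.
COP_R = T_C/(T_H − T_C) ⇒ T_H = T_C·(1 + 1/COP_R) = 268.15 × (1 + 1/6.88) = 307 K.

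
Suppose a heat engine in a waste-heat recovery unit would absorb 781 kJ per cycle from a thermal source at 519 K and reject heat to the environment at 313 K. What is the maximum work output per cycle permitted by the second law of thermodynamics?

W_max ≈ 310.0 kJ

No engine can exceed the Carnot limit: η_max = 1 − T_C/T_H = 1 − 313.00/519.00 = 0.3969.
W_max = η_max · Q_H = 0.3969 × 781 = 310.0 kJ.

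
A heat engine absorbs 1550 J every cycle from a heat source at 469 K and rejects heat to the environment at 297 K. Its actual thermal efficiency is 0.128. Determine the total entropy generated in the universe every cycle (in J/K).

W = η·Q_H = 0.128 × 1550 = 198.4 J, so Q_C = Q_H − W = 1352 J.
Entropy balance on the reservoirs: −Q_H/T_H = -3.305 J/K, +Q_C/T_C = 4.551 J/K.
ΔS_univ = −Q_H/T_H + Q_C/T_C = 1.25 J/K (> 0, since η = 0.128 < η_Carnot = 0.367).

ΔS_univ ≈ 1.25 J/K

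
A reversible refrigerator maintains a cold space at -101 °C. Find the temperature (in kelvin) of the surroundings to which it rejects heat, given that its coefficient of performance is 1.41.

T_C = -101 °C → -101 + 273.15 = 172.15 K.
COP_R = T_C/(T_H − T_C) ⇒ T_H = T_C·(1 + 1/COP_R) = 172.15 × (1 + 1/1.41) = 294 K.

T_H ≈ 294 K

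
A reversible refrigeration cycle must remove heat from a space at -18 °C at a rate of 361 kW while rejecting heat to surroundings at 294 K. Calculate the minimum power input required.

Ẇ_in ≈ 55.0 kW

T_C = -18 °C → -18 + 273.15 = 255.15 K.
The reversible coefficient of performance is COP_R = T_C/(T_H − T_C) = 255.15/38.85 = 6.5676.
W = Q_C/COP_R = 361/6.5676 = 55.0 kW.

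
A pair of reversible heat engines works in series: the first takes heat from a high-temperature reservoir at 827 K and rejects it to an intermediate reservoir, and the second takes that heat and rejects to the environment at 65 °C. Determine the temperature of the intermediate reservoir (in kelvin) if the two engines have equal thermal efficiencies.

T_m ≈ 529 K

T_C = 65 °C → 65 + 273.15 = 338.15 K.
Equal efficiencies require 1 − T_m/T_H = 1 − T_C/T_m, i.e. T_m/T_H = T_C/T_m, so T_m = √(T_H·T_C) = √(827.00 × 338.15) = 529 K.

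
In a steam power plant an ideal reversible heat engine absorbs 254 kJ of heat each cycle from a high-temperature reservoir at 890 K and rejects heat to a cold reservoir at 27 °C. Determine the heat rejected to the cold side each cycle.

Q_C ≈ 85.7 kJ

T_C = 27 °C → 27 + 273.15 = 300.15 K.
The Carnot efficiency is η = 1 − T_C/T_H = 1 − 300.15/890.00 = 0.6628.
For a reversible cycle Q_C/Q_H = T_C/T_H, so Q_C = 254 × 300.15/890.00 = 85.7 kJ.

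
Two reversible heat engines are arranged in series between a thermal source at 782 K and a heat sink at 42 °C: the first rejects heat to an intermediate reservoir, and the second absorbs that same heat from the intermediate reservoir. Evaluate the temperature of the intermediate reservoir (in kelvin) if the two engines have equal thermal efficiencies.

T_m ≈ 496.4 K

T_C = 42 °C → 42 + 273.15 = 315.15 K.
Equal efficiencies require 1 − T_m/T_H = 1 − T_C/T_m, i.e. T_m/T_H = T_C/T_m, so T_m = √(T_H·T_C) = √(782.00 × 315.15) = 496.4 K.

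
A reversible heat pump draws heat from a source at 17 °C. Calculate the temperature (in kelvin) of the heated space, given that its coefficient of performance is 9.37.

T_C = 17 °C → 17 + 273.15 = 290.15 K.
COP_HP = T_H/(T_H − T_C) ⇒ T_H = T_C·COP_HP/(COP_HP − 1) = 290.15 × 9.37/(9.37 − 1) = 325 K.

T_H ≈ 325 K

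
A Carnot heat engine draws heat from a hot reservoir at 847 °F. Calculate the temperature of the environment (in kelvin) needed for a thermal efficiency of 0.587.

T_C ≈ 299.8 K

T_H = 847 °F → (847 − 32) × 5/9 = 452.78 °C = 725.93 K.
From η = 1 − T_C/T_H, T_C = T_H·(1 − η) = 725.93 × (1 − 0.587) = 299.8 K.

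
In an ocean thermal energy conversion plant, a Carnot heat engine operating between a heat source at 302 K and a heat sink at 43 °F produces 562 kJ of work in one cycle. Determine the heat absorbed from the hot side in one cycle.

Q_H ≈ 7464 kJ

T_C = 43 °F → (43 − 32) × 5/9 = 6.11 °C = 279.26 K.
Carnot efficiency: η = 1 − T_C/T_H = 1 − 279.26/302.00 = 0.0753.
Q_H = W/η = 562/0.0753 = 7464 kJ.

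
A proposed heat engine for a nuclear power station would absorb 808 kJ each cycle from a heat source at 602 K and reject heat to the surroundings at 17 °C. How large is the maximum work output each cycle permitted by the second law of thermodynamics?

T_C = 17 °C → 17 + 273.15 = 290.15 K.
The second-law ceiling is the Carnot efficiency, η_max = 1 − T_C/T_H = 1 − 290.15/602.00 = 0.5180.
W_max = η_max · Q_H = 0.5180 × 808 = 418.6 kJ.

W_max ≈ 418.6 kJ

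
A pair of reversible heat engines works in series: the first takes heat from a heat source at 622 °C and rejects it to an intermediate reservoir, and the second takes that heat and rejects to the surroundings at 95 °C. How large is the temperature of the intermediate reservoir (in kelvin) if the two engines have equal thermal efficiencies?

T_m ≈ 574.1 K

T_H = 622 °C → 622 + 273.15 = 895.15 K.
T_C = 95 °C → 95 + 273.15 = 368.15 K.
Equal efficiencies require 1 − T_m/T_H = 1 − T_C/T_m, i.e. T_m/T_H = T_C/T_m, so T_m = √(T_H·T_C) = √(895.15 × 368.15) = 574.1 K.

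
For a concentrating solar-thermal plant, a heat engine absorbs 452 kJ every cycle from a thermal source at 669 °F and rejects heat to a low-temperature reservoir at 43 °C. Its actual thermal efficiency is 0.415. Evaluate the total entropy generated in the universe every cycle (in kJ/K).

ΔS_univ ≈ 0.116 kJ/K

T_H = 669 °F → (669 − 32) × 5/9 = 353.89 °C = 627.04 K.
T_C = 43 °C → 43 + 273.15 = 316.15 K.
W = η·Q_H = 0.415 × 452 = 187.6 kJ, so Q_C = Q_H − W = 264.4 kJ.
Entropy balance on the reservoirs: −Q_H/T_H = -0.7208 kJ/K, +Q_C/T_C = 0.8364 kJ/K.
ΔS_univ = −Q_H/T_H + Q_C/T_C = 0.116 kJ/K (> 0, since η = 0.415 < η_Carnot = 0.496).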